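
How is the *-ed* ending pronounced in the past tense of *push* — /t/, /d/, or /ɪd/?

The stem *push* ends in a voiceless consonant other than /t/.
The -ed suffix is realized as /ɪd/ after /t, d/; as /t/ after other voiceless consonants; and as /d/ after other voiced sounds.
So -ed on *push* is pronounced /t/.

/t/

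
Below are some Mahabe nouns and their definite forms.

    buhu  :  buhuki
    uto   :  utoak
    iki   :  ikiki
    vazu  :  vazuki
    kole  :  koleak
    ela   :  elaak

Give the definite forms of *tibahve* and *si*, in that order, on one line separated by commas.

The alternation tracks the last vowel of the stem — -ki when the last vowel of the stem is a high vowel (*buhu*, *iki*, *vazu*); -ak when the last vowel of the stem is a non-high vowel (*uto*, *kole*, *ela*).
*tibahve* — last vowel /e/ (a non-high vowel) → -ak → *tibahveak*.
The last vowel of *si* is /i/, which is a high vowel, so the suffix is -ki, giving *siki*.

tibahveak, siki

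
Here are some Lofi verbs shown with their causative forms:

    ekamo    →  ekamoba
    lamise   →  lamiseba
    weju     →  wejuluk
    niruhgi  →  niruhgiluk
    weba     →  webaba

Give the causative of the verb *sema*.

semaba

The suffix is conditioned by the last vowel: -luk when the last vowel of the stem is a high vowel (*weju*, *niruhgi*); -ba when the last vowel of the stem is a non-high vowel (*ekamo*, *lamise*, *weba*).
*sema*: last vowel = /a/, a non-high vowel → -ba → *semaba*.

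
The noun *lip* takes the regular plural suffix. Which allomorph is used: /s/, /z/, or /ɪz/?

/s/

The stem *lip* ends in a voiceless non-sibilant consonant.
The plural suffix surfaces as /ɪz/ after sibilants, /s/ after other voiceless consonants, and /z/ after other voiced sounds.
So the plural -s on *lip* is pronounced /s/.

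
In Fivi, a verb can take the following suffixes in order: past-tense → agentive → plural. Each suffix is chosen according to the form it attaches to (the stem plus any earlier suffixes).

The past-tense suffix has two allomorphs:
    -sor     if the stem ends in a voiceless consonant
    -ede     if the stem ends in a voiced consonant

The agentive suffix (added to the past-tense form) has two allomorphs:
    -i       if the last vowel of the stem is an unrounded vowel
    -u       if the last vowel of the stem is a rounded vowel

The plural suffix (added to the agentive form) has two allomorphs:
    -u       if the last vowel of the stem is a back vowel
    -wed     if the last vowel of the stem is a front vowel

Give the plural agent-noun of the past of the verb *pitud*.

pitudedeiwed

The final consonant of *pitud* is /d/, which is voiced, so the past-tense suffix is -ede, giving *pitudede*.
Since the last vowel of the past-tense form *pitudede* is /e/ (an unrounded vowel), it takes -i, giving *pitudedei*.
The agentive form *pitudedei*: last vowel = /i/, a front vowel → -wed → *pitudedeiwed*.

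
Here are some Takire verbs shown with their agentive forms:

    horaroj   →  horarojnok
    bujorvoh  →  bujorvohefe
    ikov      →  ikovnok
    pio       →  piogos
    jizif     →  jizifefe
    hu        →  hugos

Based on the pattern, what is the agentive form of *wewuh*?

wewuhefe

The alternation tracks the final sound of the stem — -efe when the stem ends in a voiceless consonant (*bujorvoh*, *jizif*); -nok when the stem ends in a voiced consonant (*horaroj*, *ikov*); -gos when the stem ends in a vowel (*pio*, *hu*).
*wewuh* — final sound /h/ (a voiceless consonant) → -efe → *wewuhefe*.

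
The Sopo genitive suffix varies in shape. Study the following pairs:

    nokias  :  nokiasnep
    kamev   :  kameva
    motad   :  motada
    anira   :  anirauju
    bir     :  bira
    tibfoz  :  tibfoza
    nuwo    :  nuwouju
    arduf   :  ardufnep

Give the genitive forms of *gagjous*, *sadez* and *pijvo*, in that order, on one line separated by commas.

gagjousnep, sadeza, pijvouju

The suffix is conditioned by the final sound: -nep when the stem ends in a voiceless consonant (*nokias*, *arduf*); -a when the stem ends in a voiced consonant (*kamev*, *motad*, *bir*, *tibfoz*); -uju when the stem ends in a vowel (*anira*, *nuwo*).
The final sound of *gagjous* is /s/, which is a voiceless consonant, so the suffix is -nep, giving *gagjousnep*.
*sadez* — final sound /z/ (a voiced consonant) → -a → *sadeza*.
*pijvo* — final sound /o/ (a vowel) → -uju → *pijvouju*.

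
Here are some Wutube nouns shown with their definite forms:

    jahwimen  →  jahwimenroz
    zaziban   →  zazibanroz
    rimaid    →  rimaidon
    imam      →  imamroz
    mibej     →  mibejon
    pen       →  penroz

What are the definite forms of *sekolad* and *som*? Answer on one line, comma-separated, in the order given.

sekoladon, somroz

The pattern is nasality of the final consonant: -roz when the stem ends in a nasal (*jahwimen*, *zaziban*, *imam*, *pen*); -on when the stem ends in a non-nasal consonant (*rimaid*, *mibej*).
*sekolad* — final consonant /d/ (non-nasal) → -on → *sekoladon*.
*som* — final consonant /m/ (a nasal) → -roz → *somroz*.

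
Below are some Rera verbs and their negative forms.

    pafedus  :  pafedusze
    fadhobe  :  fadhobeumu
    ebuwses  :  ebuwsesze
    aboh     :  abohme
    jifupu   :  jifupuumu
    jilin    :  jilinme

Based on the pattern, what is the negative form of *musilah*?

Looking at the final sound of each stem: -ze when the stem ends in a sibilant (*pafedus*, *ebuwses*); -me when the stem ends in a non-sibilant consonant (*aboh*, *jilin*); -umu when the stem ends in a vowel (*fadhobe*, *jifupu*).
The final sound of *musilah* is /h/, which is a non-sibilant consonant, so the suffix is -me, giving *musilahme*.

musilahme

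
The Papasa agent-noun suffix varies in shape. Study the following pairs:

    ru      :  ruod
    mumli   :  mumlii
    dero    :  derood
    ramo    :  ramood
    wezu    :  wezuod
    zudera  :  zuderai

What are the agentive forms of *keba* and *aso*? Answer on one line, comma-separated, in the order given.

The suffix is conditioned by the last vowel: -od when the last vowel of the stem is a rounded vowel (*ru*, *dero*, *ramo*, *wezu*); -i when the last vowel of the stem is an unrounded vowel (*mumli*, *zudera*).
*keba* — last vowel /a/ (an unrounded vowel) → -i → *kebai*.
*aso*: last vowel = /o/, a rounded vowel → -od → *asood*.

kebai, asood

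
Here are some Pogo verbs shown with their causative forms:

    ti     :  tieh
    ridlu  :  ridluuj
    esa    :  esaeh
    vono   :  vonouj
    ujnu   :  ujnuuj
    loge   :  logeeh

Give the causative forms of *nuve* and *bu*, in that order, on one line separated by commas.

The pattern is rounding harmony: -uj when the last vowel of the stem is a rounded vowel (*ridlu*, *vono*, *ujnu*); -eh when the last vowel of the stem is an unrounded vowel (*ti*, *esa*, *loge*).
*nuve*: last vowel = /e/, an unrounded vowel → -eh → *nuveeh*.
The last vowel of *bu* is /u/, which is a rounded vowel, so the suffix is -uj, giving *buuj*.

nuveeh, buuj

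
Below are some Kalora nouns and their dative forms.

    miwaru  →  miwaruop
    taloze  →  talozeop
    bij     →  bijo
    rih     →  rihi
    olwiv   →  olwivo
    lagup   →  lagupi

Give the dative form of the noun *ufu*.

The suffix is conditioned by the final sound: -i when the stem ends in a voiceless consonant (*rih*, *lagup*); -o when the stem ends in a voiced consonant (*bij*, *olwiv*); -op when the stem ends in a vowel (*miwaru*, *taloze*).
*ufu* — final sound /u/ (a vowel) → -op → *ufuop*.

ufuop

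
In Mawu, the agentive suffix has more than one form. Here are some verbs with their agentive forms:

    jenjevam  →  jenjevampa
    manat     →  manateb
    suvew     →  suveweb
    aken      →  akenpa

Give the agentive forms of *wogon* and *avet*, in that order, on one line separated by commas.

The pattern is nasality of the final consonant: -pa when the stem ends in a nasal (*jenjevam*, *aken*); -eb when the stem ends in a non-nasal consonant (*manat*, *suvew*).
*wogon* — final consonant /n/ (a nasal) → -pa → *wogonpa*.
*avet*: final consonant = /t/, non-nasal → -eb → *aveteb*.

wogonpa, aveteb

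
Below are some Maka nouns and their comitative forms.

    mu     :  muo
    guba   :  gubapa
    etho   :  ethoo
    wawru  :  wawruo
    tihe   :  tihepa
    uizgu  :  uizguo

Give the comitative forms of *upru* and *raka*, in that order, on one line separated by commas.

upruo, rakapa

The alternation tracks the last vowel of the stem — -o when the last vowel of the stem is a rounded vowel (*mu*, *etho*, *wawru*, *uizgu*); -pa when the last vowel of the stem is an unrounded vowel (*guba*, *tihe*).
*upru* — last vowel /u/ (a rounded vowel) → -o → *upruo*.
Since the last vowel of *raka* is /a/ (an unrounded vowel), it takes -pa, giving *rakapa*.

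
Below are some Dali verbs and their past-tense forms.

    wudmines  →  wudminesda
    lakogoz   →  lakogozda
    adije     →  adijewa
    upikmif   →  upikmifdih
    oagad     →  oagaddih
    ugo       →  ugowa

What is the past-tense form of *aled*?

The alternation tracks the final sound of the stem — -da when the stem ends in a sibilant (*wudmines*, *lakogoz*); -dih when the stem ends in a non-sibilant consonant (*upikmif*, *oagad*); -wa when the stem ends in a vowel (*adije*, *ugo*).
*aled*: final sound = /d/, a non-sibilant consonant → -dih → *aleddih*.

aleddih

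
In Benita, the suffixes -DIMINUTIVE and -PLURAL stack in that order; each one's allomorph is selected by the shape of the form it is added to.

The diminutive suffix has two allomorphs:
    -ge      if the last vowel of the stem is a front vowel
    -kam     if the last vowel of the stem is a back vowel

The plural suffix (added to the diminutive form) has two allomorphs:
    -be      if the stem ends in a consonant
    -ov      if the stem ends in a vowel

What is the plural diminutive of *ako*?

Since the last vowel of *ako* is /o/ (a back vowel), it takes -kam, giving *akokam*.
The diminutive form *akokam* — final sound /m/ (a consonant) → -be → *akokambe*.

akokambe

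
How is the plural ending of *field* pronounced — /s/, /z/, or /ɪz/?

/z/

The stem *field* ends in a voiced non-sibilant sound.
The plural suffix surfaces as /ɪz/ after sibilants, /s/ after other voiceless consonants, and /z/ after other voiced sounds.
So the plural -s on *field* is pronounced /z/.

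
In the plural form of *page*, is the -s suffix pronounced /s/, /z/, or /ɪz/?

/ɪz/

The stem *page* ends in a sibilant (/s, z, ʃ, ʒ, tʃ, dʒ/).
The plural suffix surfaces as /ɪz/ after sibilants, /s/ after other voiceless consonants, and /z/ after other voiced sounds.
So the plural -s on *page* is pronounced /ɪz/.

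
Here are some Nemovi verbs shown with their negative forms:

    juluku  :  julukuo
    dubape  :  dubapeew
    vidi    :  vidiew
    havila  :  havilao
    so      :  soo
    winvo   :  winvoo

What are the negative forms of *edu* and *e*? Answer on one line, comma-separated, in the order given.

The alternation tracks the last vowel of the stem — -ew when the last vowel of the stem is a front vowel (*dubape*, *vidi*); -o when the last vowel of the stem is a back vowel (*juluku*, *havila*, *so*, *winvo*).
Since the last vowel of *edu* is /u/ (a back vowel), it takes -o, giving *eduo*.
Since the last vowel of *e* is /e/ (a front vowel), it takes -ew, giving *eew*.

eduo, eew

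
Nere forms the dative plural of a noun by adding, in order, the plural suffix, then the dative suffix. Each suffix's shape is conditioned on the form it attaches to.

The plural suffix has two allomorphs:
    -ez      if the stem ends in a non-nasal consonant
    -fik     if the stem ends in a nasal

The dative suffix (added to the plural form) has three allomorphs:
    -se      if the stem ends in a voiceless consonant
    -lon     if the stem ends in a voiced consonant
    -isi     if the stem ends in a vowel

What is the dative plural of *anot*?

anotezlon

*anot*: final consonant = /t/, non-nasal → -ez → *anotez*.
The plural form *anotez* — final sound /z/ (a voiced consonant) → -lon → *anotezlon*.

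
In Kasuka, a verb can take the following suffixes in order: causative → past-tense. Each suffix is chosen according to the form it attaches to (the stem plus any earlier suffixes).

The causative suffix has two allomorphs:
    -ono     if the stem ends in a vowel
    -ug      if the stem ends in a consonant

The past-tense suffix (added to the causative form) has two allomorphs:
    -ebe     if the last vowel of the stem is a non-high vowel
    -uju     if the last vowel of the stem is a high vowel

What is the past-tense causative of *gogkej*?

The final sound of *gogkej* is /j/, which is a consonant, so the causative suffix is -ug, giving *gogkejug*.
The last vowel of the causative form *gogkejug* is /u/, which is a high vowel, so the past-tense suffix is -uju, giving *gogkejuguju*.

gogkejuguju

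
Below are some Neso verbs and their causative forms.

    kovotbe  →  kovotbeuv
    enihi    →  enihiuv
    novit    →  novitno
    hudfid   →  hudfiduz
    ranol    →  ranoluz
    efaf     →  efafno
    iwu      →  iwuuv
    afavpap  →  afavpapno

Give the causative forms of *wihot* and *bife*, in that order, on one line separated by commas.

The alternation tracks the final sound of the stem — -no when the stem ends in a voiceless consonant (*novit*, *efaf*, *afavpap*); -uz when the stem ends in a voiced consonant (*hudfid*, *ranol*); -uv when the stem ends in a vowel (*kovotbe*, *enihi*, *iwu*).
The final sound of *wihot* is /t/, which is a voiceless consonant, so the suffix is -no, giving *wihotno*.
*bife*: final sound = /e/, a vowel → -uv → *bifeuv*.

wihotno, bifeuv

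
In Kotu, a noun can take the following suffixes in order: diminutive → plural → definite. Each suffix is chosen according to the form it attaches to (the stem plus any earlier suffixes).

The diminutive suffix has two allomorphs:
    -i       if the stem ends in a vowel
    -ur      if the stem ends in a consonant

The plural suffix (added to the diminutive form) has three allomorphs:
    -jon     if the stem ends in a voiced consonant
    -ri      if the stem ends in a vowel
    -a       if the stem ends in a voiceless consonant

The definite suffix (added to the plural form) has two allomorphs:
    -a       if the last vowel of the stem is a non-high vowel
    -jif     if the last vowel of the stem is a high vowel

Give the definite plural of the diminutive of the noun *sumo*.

sumoirijif

*sumo* — final sound /o/ (a vowel) → -i → *sumoi*.
The diminutive form *sumoi*: final sound = /i/, a vowel → -ri → *sumoiri*.
The plural form *sumoiri* — last vowel /i/ (a high vowel) → -jif → *sumoirijif*.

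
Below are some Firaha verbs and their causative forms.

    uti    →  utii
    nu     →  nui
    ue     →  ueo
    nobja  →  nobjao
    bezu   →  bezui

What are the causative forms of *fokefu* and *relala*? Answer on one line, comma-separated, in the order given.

fokefui, relalao

The alternation tracks the last vowel of the stem — -i when the last vowel of the stem is a high vowel (*uti*, *nu*, *bezu*); -o when the last vowel of the stem is a non-high vowel (*ue*, *nobja*).
Since the last vowel of *fokefu* is /u/ (a high vowel), it takes -i, giving *fokefui*.
*relala* — last vowel /a/ (a non-high vowel) → -o → *relalao*.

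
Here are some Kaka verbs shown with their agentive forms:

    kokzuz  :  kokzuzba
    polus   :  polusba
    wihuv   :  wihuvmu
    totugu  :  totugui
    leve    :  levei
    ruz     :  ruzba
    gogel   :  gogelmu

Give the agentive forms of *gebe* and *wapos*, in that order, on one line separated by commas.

Looking at the final sound of each stem: -ba when the stem ends in a sibilant (*kokzuz*, *polus*, *ruz*); -mu when the stem ends in a non-sibilant consonant (*wihuv*, *gogel*); -i when the stem ends in a vowel (*totugu*, *leve*).
Since the final sound of *gebe* is /e/ (a vowel), it takes -i, giving *gebei*.
*wapos*: final sound = /s/, a sibilant → -ba → *waposba*.

gebei, waposba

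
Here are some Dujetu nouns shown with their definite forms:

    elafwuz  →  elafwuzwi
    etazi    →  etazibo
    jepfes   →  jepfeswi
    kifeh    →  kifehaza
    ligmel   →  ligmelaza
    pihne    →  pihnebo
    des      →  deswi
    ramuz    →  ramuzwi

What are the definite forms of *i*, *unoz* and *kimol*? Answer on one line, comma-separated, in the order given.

ibo, unozwi, kimolaza

The suffix is conditioned by the final sound: -wi when the stem ends in a sibilant (*elafwuz*, *jepfes*, *des*, *ramuz*); -aza when the stem ends in a non-sibilant consonant (*kifeh*, *ligmel*); -bo when the stem ends in a vowel (*etazi*, *pihne*).
*i* — final sound /i/ (a vowel) → -bo → *ibo*.
Since the final sound of *unoz* is /z/ (a sibilant), it takes -wi, giving *unozwi*.
Since the final sound of *kimol* is /l/ (a non-sibilant consonant), it takes -aza, giving *kimolaza*.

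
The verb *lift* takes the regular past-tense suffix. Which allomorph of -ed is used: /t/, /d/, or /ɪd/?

/ɪd/

The stem *lift* ends in /t/ or /d/.
The -ed suffix is realized as /ɪd/ after /t, d/; as /t/ after other voiceless consonants; and as /d/ after other voiced sounds.
So -ed on *lift* is pronounced /ɪd/.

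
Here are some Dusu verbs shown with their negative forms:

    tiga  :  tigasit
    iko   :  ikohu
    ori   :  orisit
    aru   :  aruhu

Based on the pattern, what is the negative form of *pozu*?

The alternation tracks the last vowel of the stem — -hu when the last vowel of the stem is a rounded vowel (*iko*, *aru*); -sit when the last vowel of the stem is an unrounded vowel (*tiga*, *ori*).
Since the last vowel of *pozu* is /u/ (a rounded vowel), it takes -hu, giving *pozuhu*.

pozuhu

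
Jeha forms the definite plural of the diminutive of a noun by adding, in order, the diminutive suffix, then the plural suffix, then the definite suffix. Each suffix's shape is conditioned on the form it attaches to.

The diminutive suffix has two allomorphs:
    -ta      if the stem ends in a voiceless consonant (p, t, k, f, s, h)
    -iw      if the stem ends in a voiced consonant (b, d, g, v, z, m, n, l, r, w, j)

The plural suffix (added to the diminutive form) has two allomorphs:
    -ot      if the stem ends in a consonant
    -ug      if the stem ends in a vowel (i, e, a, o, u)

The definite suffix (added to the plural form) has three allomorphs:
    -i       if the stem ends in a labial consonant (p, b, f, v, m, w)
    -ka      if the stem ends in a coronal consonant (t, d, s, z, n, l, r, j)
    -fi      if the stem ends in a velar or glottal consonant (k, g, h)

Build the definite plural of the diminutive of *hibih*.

Since the final consonant of *hibih* is /h/ (voiceless), it takes -ta, giving *hibihta*.
The final sound of the diminutive form *hibihta* is /a/, which is a vowel, so the plural suffix is -ug, giving *hibihtaug*.
The plural form *hibihtaug* — final consonant /g/ (velar/glottal) → -fi → *hibihtaugfi*.

hibihtaugfi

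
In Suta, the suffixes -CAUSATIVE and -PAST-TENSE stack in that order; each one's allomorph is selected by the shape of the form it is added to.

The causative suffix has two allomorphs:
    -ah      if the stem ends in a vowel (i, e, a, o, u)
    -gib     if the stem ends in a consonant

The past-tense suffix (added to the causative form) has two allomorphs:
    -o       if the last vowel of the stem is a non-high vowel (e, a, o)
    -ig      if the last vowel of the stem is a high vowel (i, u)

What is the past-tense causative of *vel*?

Since the final sound of *vel* is /l/ (a consonant), it takes -gib, giving *velgib*.
The causative form *velgib*: last vowel = /i/, a high vowel → -ig → *velgibig*.

velgibig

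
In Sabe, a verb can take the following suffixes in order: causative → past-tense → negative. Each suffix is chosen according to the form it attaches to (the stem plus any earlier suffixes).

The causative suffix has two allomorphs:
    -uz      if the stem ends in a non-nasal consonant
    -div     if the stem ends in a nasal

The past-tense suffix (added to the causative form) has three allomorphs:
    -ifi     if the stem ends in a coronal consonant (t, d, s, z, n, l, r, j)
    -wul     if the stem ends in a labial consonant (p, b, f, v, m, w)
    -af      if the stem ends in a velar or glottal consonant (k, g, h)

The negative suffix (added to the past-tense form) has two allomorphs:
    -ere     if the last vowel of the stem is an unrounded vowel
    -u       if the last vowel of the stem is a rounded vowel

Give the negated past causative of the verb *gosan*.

The final consonant of *gosan* is /n/, which is a nasal, so the causative suffix is -div, giving *gosandiv*.
The causative form *gosandiv* — final consonant /v/ (labial) → -wul → *gosandivwul*.
The past-tense form *gosandivwul*: last vowel = /u/, a rounded vowel → -u → *gosandivwulu*.

gosandivwulu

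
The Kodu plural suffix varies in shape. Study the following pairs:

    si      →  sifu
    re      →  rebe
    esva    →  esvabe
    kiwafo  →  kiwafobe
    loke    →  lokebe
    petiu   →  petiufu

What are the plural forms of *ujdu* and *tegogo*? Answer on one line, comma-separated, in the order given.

ujdufu, tegogobe

The pattern is height harmony: -fu when the last vowel of the stem is a high vowel (*si*, *petiu*); -be when the last vowel of the stem is a non-high vowel (*re*, *esva*, *kiwafo*, *loke*).
*ujdu*: last vowel = /u/, a high vowel → -fu → *ujdufu*.
Since the last vowel of *tegogo* is /o/ (a non-high vowel), it takes -be, giving *tegogobe*.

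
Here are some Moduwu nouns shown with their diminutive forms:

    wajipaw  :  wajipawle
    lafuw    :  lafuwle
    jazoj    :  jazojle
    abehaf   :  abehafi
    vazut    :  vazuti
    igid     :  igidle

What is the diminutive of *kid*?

kidle

The suffix is conditioned by the final consonant: -i when the stem ends in a voiceless consonant (*abehaf*, *vazut*); -le when the stem ends in a voiced consonant (*wajipaw*, *lafuw*, *jazoj*, *igid*).
*kid* — final consonant /d/ (voiced) → -le → *kidle*.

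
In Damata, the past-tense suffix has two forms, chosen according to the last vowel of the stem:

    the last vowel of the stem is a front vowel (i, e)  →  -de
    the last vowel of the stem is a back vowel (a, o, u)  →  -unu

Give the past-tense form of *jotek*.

Since the last vowel of *jotek* is /e/ (a front vowel), it takes -de, giving *jotekde*.

jotekde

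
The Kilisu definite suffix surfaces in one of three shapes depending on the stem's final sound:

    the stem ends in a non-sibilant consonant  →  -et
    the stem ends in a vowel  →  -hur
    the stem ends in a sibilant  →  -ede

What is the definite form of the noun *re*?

rehur

*re* — final sound /e/ (a vowel) → -hur → *rehur*.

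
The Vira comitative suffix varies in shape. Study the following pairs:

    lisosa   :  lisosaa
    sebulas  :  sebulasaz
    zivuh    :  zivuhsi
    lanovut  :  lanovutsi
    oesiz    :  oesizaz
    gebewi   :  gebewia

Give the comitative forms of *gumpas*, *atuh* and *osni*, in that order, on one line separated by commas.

gumpasaz, atuhsi, osnia

The alternation tracks the final sound of the stem — -az when the stem ends in a sibilant (*sebulas*, *oesiz*); -si when the stem ends in a non-sibilant consonant (*zivuh*, *lanovut*); -a when the stem ends in a vowel (*lisosa*, *gebewi*).
Since the final sound of *gumpas* is /s/ (a sibilant), it takes -az, giving *gumpasaz*.
Since the final sound of *atuh* is /h/ (a non-sibilant consonant), it takes -si, giving *atuhsi*.
Since the final sound of *osni* is /i/ (a vowel), it takes -a, giving *osnia*.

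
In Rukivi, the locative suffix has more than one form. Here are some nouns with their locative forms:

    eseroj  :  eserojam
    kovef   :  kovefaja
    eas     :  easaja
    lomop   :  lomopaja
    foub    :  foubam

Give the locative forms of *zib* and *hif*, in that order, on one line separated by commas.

The pattern is voicing of the final consonant: -aja when the stem ends in a voiceless consonant (*kovef*, *eas*, *lomop*); -am when the stem ends in a voiced consonant (*eseroj*, *foub*).
Since the final consonant of *zib* is /b/ (voiced), it takes -am, giving *zibam*.
Since the final consonant of *hif* is /f/ (voiceless), it takes -aja, giving *hifaja*.

zibam, hifaja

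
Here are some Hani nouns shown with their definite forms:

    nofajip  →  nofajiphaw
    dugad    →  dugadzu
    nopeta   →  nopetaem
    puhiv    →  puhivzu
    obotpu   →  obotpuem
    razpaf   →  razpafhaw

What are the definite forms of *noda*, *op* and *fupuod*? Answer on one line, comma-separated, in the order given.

nodaem, ophaw, fupuodzu

Looking at the final sound of each stem: -haw when the stem ends in a voiceless consonant (*nofajip*, *razpaf*); -zu when the stem ends in a voiced consonant (*dugad*, *puhiv*); -em when the stem ends in a vowel (*nopeta*, *obotpu*).
The final sound of *noda* is /a/, which is a vowel, so the suffix is -em, giving *nodaem*.
*op* — final sound /p/ (a voiceless consonant) → -haw → *ophaw*.
*fupuod*: final sound = /d/, a voiced consonant → -zu → *fupuodzu*.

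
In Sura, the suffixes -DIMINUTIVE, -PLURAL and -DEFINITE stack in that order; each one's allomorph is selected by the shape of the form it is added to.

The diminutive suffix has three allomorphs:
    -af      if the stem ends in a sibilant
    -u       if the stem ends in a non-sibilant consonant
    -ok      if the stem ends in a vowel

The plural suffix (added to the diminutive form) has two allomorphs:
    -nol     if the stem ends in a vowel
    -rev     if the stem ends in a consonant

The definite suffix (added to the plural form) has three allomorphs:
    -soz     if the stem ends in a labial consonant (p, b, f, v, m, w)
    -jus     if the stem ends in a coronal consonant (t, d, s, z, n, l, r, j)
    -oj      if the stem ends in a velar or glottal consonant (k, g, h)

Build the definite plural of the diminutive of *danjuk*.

danjukunoljus

*danjuk*: final sound = /k/, a non-sibilant consonant → -u → *danjuku*.
The diminutive form *danjuku*: final sound = /u/, a vowel → -nol → *danjukunol*.
Since the final consonant of the plural form *danjukunol* is /l/ (coronal), it takes -jus, giving *danjukunoljus*.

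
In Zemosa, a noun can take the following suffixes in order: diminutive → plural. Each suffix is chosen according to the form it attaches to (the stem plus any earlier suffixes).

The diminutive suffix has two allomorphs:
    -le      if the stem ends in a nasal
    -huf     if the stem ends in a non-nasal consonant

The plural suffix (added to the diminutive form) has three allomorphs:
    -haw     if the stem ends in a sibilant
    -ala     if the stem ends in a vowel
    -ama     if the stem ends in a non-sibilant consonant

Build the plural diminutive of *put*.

puthufama

*put* — final consonant /t/ (non-nasal) → -huf → *puthuf*.
The final sound of the diminutive form *puthuf* is /f/, which is a non-sibilant consonant, so the plural suffix is -ama, giving *puthufama*.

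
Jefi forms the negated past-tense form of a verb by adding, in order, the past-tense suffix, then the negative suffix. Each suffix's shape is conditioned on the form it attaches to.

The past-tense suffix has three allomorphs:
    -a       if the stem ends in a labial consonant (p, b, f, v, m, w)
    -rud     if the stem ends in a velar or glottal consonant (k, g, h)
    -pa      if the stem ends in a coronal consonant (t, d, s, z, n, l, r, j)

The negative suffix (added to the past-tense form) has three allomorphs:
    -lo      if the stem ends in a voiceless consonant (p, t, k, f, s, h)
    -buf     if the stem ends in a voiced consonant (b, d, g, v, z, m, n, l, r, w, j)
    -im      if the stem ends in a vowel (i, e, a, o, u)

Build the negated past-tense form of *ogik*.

The final consonant of *ogik* is /k/, which is velar/glottal, so the past-tense suffix is -rud, giving *ogikrud*.
The past-tense form *ogikrud* — final sound /d/ (a voiced consonant) → -buf → *ogikrudbuf*.

ogikrudbuf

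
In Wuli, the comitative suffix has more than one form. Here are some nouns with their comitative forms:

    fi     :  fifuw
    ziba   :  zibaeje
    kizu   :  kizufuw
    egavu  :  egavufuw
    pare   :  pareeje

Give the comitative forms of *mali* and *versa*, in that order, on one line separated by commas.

malifuw, versaeje

The suffix is conditioned by the last vowel: -fuw when the last vowel of the stem is a high vowel (*fi*, *kizu*, *egavu*); -eje when the last vowel of the stem is a non-high vowel (*ziba*, *pare*).
Since the last vowel of *mali* is /i/ (a high vowel), it takes -fuw, giving *malifuw*.
The last vowel of *versa* is /a/, which is a non-high vowel, so the suffix is -eje, giving *versaeje*.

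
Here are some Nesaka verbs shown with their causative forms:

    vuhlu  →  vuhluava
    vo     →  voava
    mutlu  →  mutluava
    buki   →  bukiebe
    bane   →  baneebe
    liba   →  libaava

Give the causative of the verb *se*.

The pattern is front/back vowel harmony: -ebe when the last vowel of the stem is a front vowel (*buki*, *bane*); -ava when the last vowel of the stem is a back vowel (*vuhlu*, *vo*, *mutlu*, *liba*).
Since the last vowel of *se* is /e/ (a front vowel), it takes -ebe, giving *seebe*.

seebe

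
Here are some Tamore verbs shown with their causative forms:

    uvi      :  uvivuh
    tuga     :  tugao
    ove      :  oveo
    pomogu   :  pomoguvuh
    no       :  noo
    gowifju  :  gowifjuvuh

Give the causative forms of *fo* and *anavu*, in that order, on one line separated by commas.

foo, anavuvuh

The alternation tracks the last vowel of the stem — -vuh when the last vowel of the stem is a high vowel (*uvi*, *pomogu*, *gowifju*); -o when the last vowel of the stem is a non-high vowel (*tuga*, *ove*, *no*).
The last vowel of *fo* is /o/, which is a non-high vowel, so the suffix is -o, giving *foo*.
The last vowel of *anavu* is /u/, which is a high vowel, so the suffix is -vuh, giving *anavuvuh*.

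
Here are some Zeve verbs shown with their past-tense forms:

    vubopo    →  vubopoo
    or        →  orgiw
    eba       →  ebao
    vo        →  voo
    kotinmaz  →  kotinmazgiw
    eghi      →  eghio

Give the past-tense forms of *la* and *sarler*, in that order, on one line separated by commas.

Looking at the final sound of each stem: -giw when the stem ends in a consonant (*or*, *kotinmaz*); -o when the stem ends in a vowel (*vubopo*, *eba*, *vo*, *eghi*).
Since the final sound of *la* is /a/ (a vowel), it takes -o, giving *lao*.
*sarler* — final sound /r/ (a consonant) → -giw → *sarlergiw*.

lao, sarlergiw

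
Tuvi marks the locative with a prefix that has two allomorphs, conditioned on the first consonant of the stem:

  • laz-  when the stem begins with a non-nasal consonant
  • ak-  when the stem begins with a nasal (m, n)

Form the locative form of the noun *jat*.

lazjat

*jat* — first consonant /j/ (non-nasal) → laz- → *lazjat*.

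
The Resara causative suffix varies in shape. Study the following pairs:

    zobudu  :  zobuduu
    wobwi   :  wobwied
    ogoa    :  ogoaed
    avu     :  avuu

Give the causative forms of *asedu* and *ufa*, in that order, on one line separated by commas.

The suffix is conditioned by the last vowel: -u when the last vowel of the stem is a rounded vowel (*zobudu*, *avu*); -ed when the last vowel of the stem is an unrounded vowel (*wobwi*, *ogoa*).
Since the last vowel of *asedu* is /u/ (a rounded vowel), it takes -u, giving *aseduu*.
*ufa* — last vowel /a/ (an unrounded vowel) → -ed → *ufaed*.

aseduu, ufaed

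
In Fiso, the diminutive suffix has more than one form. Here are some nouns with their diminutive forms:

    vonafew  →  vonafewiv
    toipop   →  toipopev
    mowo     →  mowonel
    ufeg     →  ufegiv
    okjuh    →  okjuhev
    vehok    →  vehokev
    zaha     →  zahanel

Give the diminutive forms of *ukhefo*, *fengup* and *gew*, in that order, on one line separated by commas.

The pattern is voicing of the final sound: -ev when the stem ends in a voiceless consonant (*toipop*, *okjuh*, *vehok*); -iv when the stem ends in a voiced consonant (*vonafew*, *ufeg*); -nel when the stem ends in a vowel (*mowo*, *zaha*).
*ukhefo* — final sound /o/ (a vowel) → -nel → *ukhefonel*.
*fengup* — final sound /p/ (a voiceless consonant) → -ev → *fengupev*.
*gew* — final sound /w/ (a voiced consonant) → -iv → *gewiv*.

ukhefonel, fengupev, gewiv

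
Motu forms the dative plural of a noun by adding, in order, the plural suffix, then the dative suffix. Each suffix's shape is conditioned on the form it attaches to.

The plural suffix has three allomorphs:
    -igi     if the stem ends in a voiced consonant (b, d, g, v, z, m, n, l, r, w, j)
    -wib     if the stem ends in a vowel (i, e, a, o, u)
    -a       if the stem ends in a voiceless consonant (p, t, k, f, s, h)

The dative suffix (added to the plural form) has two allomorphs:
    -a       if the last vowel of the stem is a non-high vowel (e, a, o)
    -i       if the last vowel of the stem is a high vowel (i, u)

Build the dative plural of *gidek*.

*gidek* — final sound /k/ (a voiceless consonant) → -a → *gideka*.
The last vowel of the plural form *gideka* is /a/, which is a non-high vowel, so the dative suffix is -a, giving *gidekaa*.

gidekaa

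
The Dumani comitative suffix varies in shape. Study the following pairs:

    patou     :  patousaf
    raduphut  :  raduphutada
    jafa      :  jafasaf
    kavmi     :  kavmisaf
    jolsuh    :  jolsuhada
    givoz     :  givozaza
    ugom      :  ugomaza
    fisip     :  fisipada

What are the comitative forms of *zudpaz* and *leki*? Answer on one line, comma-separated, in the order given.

zudpazaza, lekisaf

The alternation tracks the final sound of the stem — -ada when the stem ends in a voiceless consonant (*raduphut*, *jolsuh*, *fisip*); -aza when the stem ends in a voiced consonant (*givoz*, *ugom*); -saf when the stem ends in a vowel (*patou*, *jafa*, *kavmi*).
The final sound of *zudpaz* is /z/, which is a voiced consonant, so the suffix is -aza, giving *zudpazaza*.
*leki*: final sound = /i/, a vowel → -saf → *lekisaf*.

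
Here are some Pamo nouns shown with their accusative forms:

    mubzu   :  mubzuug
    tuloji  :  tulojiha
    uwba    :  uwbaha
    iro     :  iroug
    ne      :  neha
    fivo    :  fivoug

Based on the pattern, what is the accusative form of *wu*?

Looking at the last vowel of each stem: -ug when the last vowel of the stem is a rounded vowel (*mubzu*, *iro*, *fivo*); -ha when the last vowel of the stem is an unrounded vowel (*tuloji*, *uwba*, *ne*).
Since the last vowel of *wu* is /u/ (a rounded vowel), it takes -ug, giving *wuug*.

wuug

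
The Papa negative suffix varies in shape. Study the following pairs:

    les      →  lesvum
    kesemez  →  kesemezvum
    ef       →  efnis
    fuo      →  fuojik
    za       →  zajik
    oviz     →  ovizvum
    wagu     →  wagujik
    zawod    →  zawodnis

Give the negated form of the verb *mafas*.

The pattern is sibilance of the final sound: -vum when the stem ends in a sibilant (*les*, *kesemez*, *oviz*); -nis when the stem ends in a non-sibilant consonant (*ef*, *zawod*); -jik when the stem ends in a vowel (*fuo*, *za*, *wagu*).
Since the final sound of *mafas* is /s/ (a sibilant), it takes -vum, giving *mafasvum*.

mafasvum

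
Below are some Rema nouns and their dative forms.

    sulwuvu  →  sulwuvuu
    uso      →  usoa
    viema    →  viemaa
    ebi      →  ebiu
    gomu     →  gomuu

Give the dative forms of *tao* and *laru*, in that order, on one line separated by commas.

The pattern is height harmony: -u when the last vowel of the stem is a high vowel (*sulwuvu*, *ebi*, *gomu*); -a when the last vowel of the stem is a non-high vowel (*uso*, *viema*).
*tao* — last vowel /o/ (a non-high vowel) → -a → *taoa*.
*laru*: last vowel = /u/, a high vowel → -u → *laruu*.

taoa, laruu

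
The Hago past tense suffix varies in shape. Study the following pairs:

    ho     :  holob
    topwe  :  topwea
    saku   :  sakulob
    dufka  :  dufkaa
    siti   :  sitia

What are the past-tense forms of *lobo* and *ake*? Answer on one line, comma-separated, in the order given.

lobolob, akea

Looking at the last vowel of each stem: -lob when the last vowel of the stem is a rounded vowel (*ho*, *saku*); -a when the last vowel of the stem is an unrounded vowel (*topwe*, *dufka*, *siti*).
The last vowel of *lobo* is /o/, which is a rounded vowel, so the suffix is -lob, giving *lobolob*.
The last vowel of *ake* is /e/, which is an unrounded vowel, so the suffix is -a, giving *akea*.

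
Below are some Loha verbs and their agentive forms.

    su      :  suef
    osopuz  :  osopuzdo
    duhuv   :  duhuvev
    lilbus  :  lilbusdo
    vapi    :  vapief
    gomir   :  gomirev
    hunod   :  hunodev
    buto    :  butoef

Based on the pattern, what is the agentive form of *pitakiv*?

The pattern is sibilance of the final sound: -do when the stem ends in a sibilant (*osopuz*, *lilbus*); -ev when the stem ends in a non-sibilant consonant (*duhuv*, *gomir*, *hunod*); -ef when the stem ends in a vowel (*su*, *vapi*, *buto*).
*pitakiv* — final sound /v/ (a non-sibilant consonant) → -ev → *pitakivev*.

pitakivev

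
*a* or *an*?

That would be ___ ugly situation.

The indefinite article is chosen by the initial *sound* of the following word, not its spelling.
*ugly* begins with the sound /ʌ/ (u pronounced /ʌ/) — a vowel sound.
So the article is *an*: That would be an ugly situation.

an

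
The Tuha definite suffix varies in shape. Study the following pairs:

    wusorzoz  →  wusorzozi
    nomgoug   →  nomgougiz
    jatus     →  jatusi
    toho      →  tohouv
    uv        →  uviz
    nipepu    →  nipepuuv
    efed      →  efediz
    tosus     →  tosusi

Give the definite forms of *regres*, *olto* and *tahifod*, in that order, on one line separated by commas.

regresi, oltouv, tahifodiz

The pattern is sibilance of the final sound: -i when the stem ends in a sibilant (*wusorzoz*, *jatus*, *tosus*); -iz when the stem ends in a non-sibilant consonant (*nomgoug*, *uv*, *efed*); -uv when the stem ends in a vowel (*toho*, *nipepu*).
*regres*: final sound = /s/, a sibilant → -i → *regresi*.
*olto*: final sound = /o/, a vowel → -uv → *oltouv*.
The final sound of *tahifod* is /d/, which is a non-sibilant consonant, so the suffix is -iz, giving *tahifodiz*.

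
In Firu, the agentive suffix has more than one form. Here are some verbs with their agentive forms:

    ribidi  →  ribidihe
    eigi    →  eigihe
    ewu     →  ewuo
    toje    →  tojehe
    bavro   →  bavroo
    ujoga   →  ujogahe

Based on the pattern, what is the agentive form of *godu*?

goduo

The alternation tracks the last vowel of the stem — -o when the last vowel of the stem is a rounded vowel (*ewu*, *bavro*); -he when the last vowel of the stem is an unrounded vowel (*ribidi*, *eigi*, *toje*, *ujoga*).
Since the last vowel of *godu* is /u/ (a rounded vowel), it takes -o, giving *goduo*.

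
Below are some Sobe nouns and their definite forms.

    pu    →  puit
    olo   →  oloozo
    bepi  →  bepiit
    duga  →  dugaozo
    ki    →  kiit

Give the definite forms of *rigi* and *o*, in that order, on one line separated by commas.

The suffix is conditioned by the last vowel: -it when the last vowel of the stem is a high vowel (*pu*, *bepi*, *ki*); -ozo when the last vowel of the stem is a non-high vowel (*olo*, *duga*).
*rigi* — last vowel /i/ (a high vowel) → -it → *rigiit*.
*o*: last vowel = /o/, a non-high vowel → -ozo → *oozo*.

rigiit, oozo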